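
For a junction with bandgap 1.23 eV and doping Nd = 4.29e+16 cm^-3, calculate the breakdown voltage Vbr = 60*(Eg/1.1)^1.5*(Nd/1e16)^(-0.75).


Step 1: Eg/1.1 = 1.23/1.1 = 1.118182
Step 2: (Eg/1.1)^1.5 = 1.118182^1.5 = 1.182412
Step 3: (Nd/1e16)^(-0.75) = (4.29)^(-0.75) = 0.335473
Step 4: Vbr = 60 * 1.182412 * 0.335473 = 23.8 V

23.8


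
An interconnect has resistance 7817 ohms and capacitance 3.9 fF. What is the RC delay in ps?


Step 1: tau = R * C
Step 2: tau = 7817 * 3.9 fF = 7817 * 3.9e-15 F
Step 3: tau = 3.04863e-11 s = 30.4863 ps

30.4863


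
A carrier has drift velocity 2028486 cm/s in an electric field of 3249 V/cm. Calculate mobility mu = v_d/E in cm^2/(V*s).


Step 1: mu = v_d / E
Step 2: mu = 2028486 / 3249
Step 3: mu = 624.34 cm^2/(V*s)

624.34


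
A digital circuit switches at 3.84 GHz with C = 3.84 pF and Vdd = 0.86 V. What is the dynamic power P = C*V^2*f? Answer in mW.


Step 1: V^2 = 0.86^2 = 0.7396 V^2
Step 2: P = C*V^2*f = 3.84e-12 F * 0.7396 * 3.84e9 Hz
Step 3: P = 1.090584576e-02 W
Step 4: P = 10.906 mW

10.906


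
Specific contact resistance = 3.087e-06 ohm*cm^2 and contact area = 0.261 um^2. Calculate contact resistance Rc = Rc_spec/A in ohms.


Step 1: Convert area to cm^2: 0.261 um^2 = 2.6100e-09 cm^2
Step 2: Rc = Rc_spec / A = 3.087e-06 / 2.6100e-09
Step 3: Rc = 1.18e+03 ohms

1.18e+03


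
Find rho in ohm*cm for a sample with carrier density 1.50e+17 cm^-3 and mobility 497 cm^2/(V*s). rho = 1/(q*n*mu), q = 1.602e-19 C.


Step 1: sigma = q * n * mu = 1.602e-19 * 1.50e+17 * 497 = 1.19429e+01 S/cm
Step 2: rho = 1 / sigma = 1 / 1.19429e+01 = 0.08373 ohm*cm

0.08373


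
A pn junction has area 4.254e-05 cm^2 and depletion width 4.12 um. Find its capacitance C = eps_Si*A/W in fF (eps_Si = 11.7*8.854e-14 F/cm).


Step 1: eps_Si = 11.7 * 8.854e-14 = 1.035918e-12 F/cm
Step 2: W in cm = 4.12 * 1e-4 = 4.12e-04 cm
Step 3: C = 1.035918e-12 * 4.254e-05 / 4.12e-04 = 1.069610e-13 F
Step 4: C = 106.96 fF

106.96


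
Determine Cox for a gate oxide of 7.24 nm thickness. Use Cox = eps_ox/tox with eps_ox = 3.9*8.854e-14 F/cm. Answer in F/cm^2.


Step 1: eps_ox = 3.9 * 8.854e-14 = 3.45306e-13 F/cm
Step 2: tox in cm = 7.24 nm * 1e-7 = 7.2400e-07 cm
Step 3: Cox = 3.45306e-13 / 7.2400e-07 = 4.77e-07 F/cm^2

4.77e-07


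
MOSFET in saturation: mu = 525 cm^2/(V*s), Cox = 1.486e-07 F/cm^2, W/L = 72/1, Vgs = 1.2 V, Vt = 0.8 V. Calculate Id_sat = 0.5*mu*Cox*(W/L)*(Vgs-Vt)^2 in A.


Step 1: Overdrive voltage Vov = Vgs - Vt = 1.2 - 0.8 = 0.4 V
Step 2: W/L = 72/1 = 72
Step 3: Id = 0.5 * 525 * 1.486e-07 * 72 * 0.4^2
Step 4: Id = 4.49e-04 A

4.49e-04


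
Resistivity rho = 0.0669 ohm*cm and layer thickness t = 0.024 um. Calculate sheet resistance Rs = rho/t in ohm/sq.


Step 1: Convert thickness to cm: t = 0.024 um = 2.4000e-06 cm
Step 2: Rs = rho / t = 0.0669 / 2.4000e-06
Step 3: Rs = 27875.0 ohm/sq

27875.0


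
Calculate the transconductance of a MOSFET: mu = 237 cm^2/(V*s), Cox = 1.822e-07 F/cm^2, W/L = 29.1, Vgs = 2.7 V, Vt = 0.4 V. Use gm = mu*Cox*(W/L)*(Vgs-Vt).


Step 1: Vov = Vgs - Vt = 2.7 - 0.4 = 2.3 V
Step 2: gm = mu * Cox * (W/L) * Vov
Step 3: gm = 237 * 1.822e-07 * 29.1 * 2.3 = 2.89e-03 S

2.89e-03


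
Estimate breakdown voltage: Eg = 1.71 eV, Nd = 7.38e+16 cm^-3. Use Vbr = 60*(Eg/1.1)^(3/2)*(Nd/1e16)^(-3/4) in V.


Step 1: Eg/1.1 = 1.71/1.1 = 1.554545
Step 2: (Eg/1.1)^1.5 = 1.554545^1.5 = 1.938228
Step 3: (Nd/1e16)^(-0.75) = (7.38)^(-0.75) = 0.223335
Step 4: Vbr = 60 * 1.938228 * 0.223335 = 26.0 V

26.0


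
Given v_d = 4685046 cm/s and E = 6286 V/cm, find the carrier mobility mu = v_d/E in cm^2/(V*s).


Step 1: mu = v_d / E
Step 2: mu = 4685046 / 6286
Step 3: mu = 745.31 cm^2/(V*s)

745.31


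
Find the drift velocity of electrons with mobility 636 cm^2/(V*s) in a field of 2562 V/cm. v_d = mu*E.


Step 1: v_d = mu * E
Step 2: v_d = 636 * 2562 = 1629432
Step 3: v_d = 1.63e+06 cm/s

1.63e+06


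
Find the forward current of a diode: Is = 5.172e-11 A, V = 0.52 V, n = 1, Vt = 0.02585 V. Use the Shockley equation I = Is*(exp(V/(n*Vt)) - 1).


Step 1: V/(n*Vt) = 0.52/(1*0.02585) = 20.1161
Step 2: exp(20.1161) = 5.4489e+08
Step 3: I = 5.172e-11 * (5.4489e+08 - 1) = 2.82e-02 A

2.82e-02


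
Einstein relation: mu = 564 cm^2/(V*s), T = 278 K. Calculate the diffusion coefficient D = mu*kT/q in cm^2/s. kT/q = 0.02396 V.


Step 1: D = mu * (kT/q)
Step 2: D = 564 * 0.02396
Step 3: D = 13.51 cm^2/s

13.51


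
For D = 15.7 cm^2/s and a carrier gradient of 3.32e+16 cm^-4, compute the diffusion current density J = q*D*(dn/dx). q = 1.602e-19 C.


Step 1: J = q * D * (dn/dx)
Step 2: J = 1.602e-19 * 15.7 * 3.32e+16
Step 3: J = 8.35e-02 A/cm^2

8.35e-02


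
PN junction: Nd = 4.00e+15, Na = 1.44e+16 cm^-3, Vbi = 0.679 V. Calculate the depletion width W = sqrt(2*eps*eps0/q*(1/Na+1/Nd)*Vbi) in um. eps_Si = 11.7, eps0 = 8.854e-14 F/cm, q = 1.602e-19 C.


Step 1: 1/Na + 1/Nd = 1/1.44e+16 + 1/4.00e+15 = 3.19444e-16
Step 2: 2*eps*eps0/q = 2*11.7*8.854e-14/1.602e-19 = 1.293281e+07
Step 3: W^2 = 1.293281e+07 * 3.19444e-16 * 0.679 = 2.80516e-09
Step 4: W = sqrt(2.80516e-09) = 5.296e-05 cm = 0.5296 um

0.5296


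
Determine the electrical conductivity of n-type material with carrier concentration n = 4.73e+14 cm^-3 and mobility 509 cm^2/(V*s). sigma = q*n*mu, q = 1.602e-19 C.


Step 1: sigma = q * n * mu
Step 2: sigma = 1.602e-19 * 4.73e+14 * 509
Step 3: sigma = 3.857e-02 S/cm

3.857e-02


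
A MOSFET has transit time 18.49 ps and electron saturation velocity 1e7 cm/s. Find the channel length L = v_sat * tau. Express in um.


Step 1: tau in seconds = 18.49 ps * 1e-12 = 1.8490e-11 s
Step 2: L = v_sat * tau = 1e7 * 1.8490e-11 = 1.8490e-04 cm
Step 3: L in um = 1.8490e-04 * 1e4 = 1.849 um

1.849


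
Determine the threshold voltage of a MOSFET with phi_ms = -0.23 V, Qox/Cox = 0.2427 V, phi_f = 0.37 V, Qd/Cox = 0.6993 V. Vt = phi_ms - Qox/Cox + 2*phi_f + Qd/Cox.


Step 1: Vt = phi_ms - Qox/Cox + 2*phi_f + Qd/Cox
Step 2: Vt = -0.23 - 0.2427 + 2*0.37 + 0.6993
Step 3: Vt = -0.23 - 0.2427 + 0.74 + 0.6993
Step 4: Vt = 0.9666 V

0.9666


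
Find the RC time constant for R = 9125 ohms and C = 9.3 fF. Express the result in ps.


Step 1: tau = R * C
Step 2: tau = 9125 * 9.3 fF = 9125 * 9.3e-15 F
Step 3: tau = 8.48625e-11 s = 84.8625 ps

84.8625


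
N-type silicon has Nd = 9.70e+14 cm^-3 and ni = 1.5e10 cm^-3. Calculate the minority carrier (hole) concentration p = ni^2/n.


Step 1: Since Nd >> ni, n ≈ Nd = 9.70e+14 cm^-3
Step 2: p = ni^2 / n = (1.5e10)^2 / 9.70e+14
Step 3: p = 2.25e20 / 9.70e+14 = 2.32e+05 cm^-3

2.32e+05


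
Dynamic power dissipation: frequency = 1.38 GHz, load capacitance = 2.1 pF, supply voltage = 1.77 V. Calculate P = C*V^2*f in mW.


Step 1: V^2 = 1.77^2 = 3.1329 V^2
Step 2: P = C*V^2*f = 2.1e-12 F * 3.1329 * 1.38e9 Hz
Step 3: P = 9.0791442e-03 W
Step 4: P = 9.079 mW

9.079


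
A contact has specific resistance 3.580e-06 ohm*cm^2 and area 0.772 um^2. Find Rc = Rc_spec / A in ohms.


Step 1: Convert area to cm^2: 0.772 um^2 = 7.7200e-09 cm^2
Step 2: Rc = Rc_spec / A = 3.580e-06 / 7.7200e-09
Step 3: Rc = 4.64e+02 ohms

4.64e+02


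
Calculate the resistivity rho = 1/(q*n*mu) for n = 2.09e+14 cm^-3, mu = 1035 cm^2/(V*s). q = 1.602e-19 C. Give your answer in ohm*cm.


Step 1: sigma = q * n * mu = 1.602e-19 * 2.09e+14 * 1035 = 3.46537e-02 S/cm
Step 2: rho = 1 / sigma = 1 / 3.46537e-02 = 28.86 ohm*cm

28.86


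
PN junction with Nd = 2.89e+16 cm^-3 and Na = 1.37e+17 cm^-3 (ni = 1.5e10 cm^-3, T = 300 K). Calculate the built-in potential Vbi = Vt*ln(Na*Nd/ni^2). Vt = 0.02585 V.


Step 1: Compute Na*Nd/ni^2 = 1.37e+17 * 2.89e+16 / (1.5e10)^2 = 1.7597e+13
Step 2: ln(1.7597e+13) = 30.4987
Step 3: Vbi = 0.02585 * 30.4987 = 0.788 V

0.788


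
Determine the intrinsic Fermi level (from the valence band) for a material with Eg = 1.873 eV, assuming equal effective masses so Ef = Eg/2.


Step 1: For an intrinsic semiconductor, the Fermi level sits at midgap.
Step 2: Ef = Eg / 2 = 1.873 / 2 = 0.9365 eV

0.9365


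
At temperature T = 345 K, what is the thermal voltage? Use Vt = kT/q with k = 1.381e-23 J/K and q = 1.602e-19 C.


Step 1: kT = 1.381e-23 * 345 = 4.76445e-21 J
Step 2: Vt = kT/q = 4.76445e-21 / 1.602e-19
Step 3: Vt = 0.02974 V

0.02974


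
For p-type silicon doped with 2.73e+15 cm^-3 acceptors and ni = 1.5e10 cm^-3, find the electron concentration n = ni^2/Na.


Step 1: Majority hole concentration p ≈ Na = 2.73e+15 cm^-3
Step 2: n = ni^2 / Na = (1.5e10)^2 / 2.73e+15
Step 3: n = 8.24e+04 cm^-3

8.24e+04


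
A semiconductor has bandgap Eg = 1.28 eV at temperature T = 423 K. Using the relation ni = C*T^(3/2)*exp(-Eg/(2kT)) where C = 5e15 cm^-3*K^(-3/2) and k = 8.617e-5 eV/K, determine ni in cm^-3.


Step 1: Compute kT = 8.617e-5 * 423 = 0.03644991 eV
Step 2: Exponent = -Eg/(2kT) = -1.28/(2*0.03644991) = -17.55834
Step 3: T^(3/2) = 423^1.5 = 8699.83
Step 4: ni = 5e15 * 8699.83 * exp(-17.55834) = 1.03e+12 cm^-3

1.03e+12


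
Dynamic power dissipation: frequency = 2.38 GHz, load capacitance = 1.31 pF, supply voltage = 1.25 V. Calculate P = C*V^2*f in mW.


Step 1: V^2 = 1.25^2 = 1.5625 V^2
Step 2: P = C*V^2*f = 1.31e-12 F * 1.5625 * 2.38e9 Hz
Step 3: P = 4.8715625e-03 W
Step 4: P = 4.872 mW

4.872


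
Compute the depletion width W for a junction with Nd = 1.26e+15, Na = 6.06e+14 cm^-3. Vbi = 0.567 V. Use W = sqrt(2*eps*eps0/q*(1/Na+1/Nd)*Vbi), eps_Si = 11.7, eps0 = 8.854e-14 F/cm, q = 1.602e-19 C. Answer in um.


Step 1: 1/Na + 1/Nd = 1/6.06e+14 + 1/1.26e+15 = 2.44382e-15
Step 2: 2*eps*eps0/q = 2*11.7*8.854e-14/1.602e-19 = 1.293281e+07
Step 3: W^2 = 1.293281e+07 * 2.44382e-15 * 0.567 = 1.79203e-08
Step 4: W = sqrt(1.79203e-08) = 1.339e-04 cm = 1.339 um

1.339


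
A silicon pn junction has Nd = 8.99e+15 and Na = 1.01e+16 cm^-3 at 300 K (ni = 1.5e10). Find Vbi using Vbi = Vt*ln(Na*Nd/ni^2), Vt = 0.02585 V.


Step 1: Compute Na*Nd/ni^2 = 1.01e+16 * 8.99e+15 / (1.5e10)^2 = 4.0355e+11
Step 2: ln(4.0355e+11) = 26.7236
Step 3: Vbi = 0.02585 * 26.7236 = 0.691 V

0.691


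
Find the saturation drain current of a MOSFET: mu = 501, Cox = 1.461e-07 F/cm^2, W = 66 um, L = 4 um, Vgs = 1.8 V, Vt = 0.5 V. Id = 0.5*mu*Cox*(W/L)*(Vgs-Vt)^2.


Step 1: Overdrive voltage Vov = Vgs - Vt = 1.8 - 0.5 = 1.3 V
Step 2: W/L = 66/4 = 16.5
Step 3: Id = 0.5 * 501 * 1.461e-07 * 16.5 * 1.3^2
Step 4: Id = 1.02e-03 A

1.02e-03


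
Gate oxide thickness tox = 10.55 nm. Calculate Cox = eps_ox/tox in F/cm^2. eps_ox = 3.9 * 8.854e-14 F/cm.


Step 1: eps_ox = 3.9 * 8.854e-14 = 3.45306e-13 F/cm
Step 2: tox in cm = 10.55 nm * 1e-7 = 1.0550e-06 cm
Step 3: Cox = 3.45306e-13 / 1.0550e-06 = 3.27e-07 F/cm^2

3.27e-07


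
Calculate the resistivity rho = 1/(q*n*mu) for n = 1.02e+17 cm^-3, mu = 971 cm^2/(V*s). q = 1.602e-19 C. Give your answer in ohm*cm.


Step 1: sigma = q * n * mu = 1.602e-19 * 1.02e+17 * 971 = 1.58665e+01 S/cm
Step 2: rho = 1 / sigma = 1 / 1.58665e+01 = 0.06303 ohm*cm

0.06303


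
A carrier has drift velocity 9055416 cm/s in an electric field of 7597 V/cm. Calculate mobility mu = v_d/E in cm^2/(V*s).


Step 1: mu = v_d / E
Step 2: mu = 9055416 / 7597
Step 3: mu = 1191.97 cm^2/(V*s)

1191.97


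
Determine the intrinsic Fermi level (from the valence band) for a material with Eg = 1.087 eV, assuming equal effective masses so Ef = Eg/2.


Step 1: For an intrinsic semiconductor, the Fermi level sits at midgap.
Step 2: Ef = Eg / 2 = 1.087 / 2 = 0.5435 eV

0.5435


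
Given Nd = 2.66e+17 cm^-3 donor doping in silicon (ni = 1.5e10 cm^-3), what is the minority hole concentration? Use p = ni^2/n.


Step 1: Since Nd >> ni, n ≈ Nd = 2.66e+17 cm^-3
Step 2: p = ni^2 / n = (1.5e10)^2 / 2.66e+17
Step 3: p = 2.25e20 / 2.66e+17 = 8.46e+02 cm^-3

8.46e+02


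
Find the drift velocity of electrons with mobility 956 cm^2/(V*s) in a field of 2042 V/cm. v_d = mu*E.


Step 1: v_d = mu * E
Step 2: v_d = 956 * 2042 = 1952152
Step 3: v_d = 1.95e+06 cm/s

1.95e+06


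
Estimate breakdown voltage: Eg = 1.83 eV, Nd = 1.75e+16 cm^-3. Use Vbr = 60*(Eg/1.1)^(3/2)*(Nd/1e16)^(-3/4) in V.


Step 1: Eg/1.1 = 1.83/1.1 = 1.663636
Step 2: (Eg/1.1)^1.5 = 1.663636^1.5 = 2.145791
Step 3: (Nd/1e16)^(-0.75) = (1.75)^(-0.75) = 0.657236
Step 4: Vbr = 60 * 2.145791 * 0.657236 = 84.6 V

84.6


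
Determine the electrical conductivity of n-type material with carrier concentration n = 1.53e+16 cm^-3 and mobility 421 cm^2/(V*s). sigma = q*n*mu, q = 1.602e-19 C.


Step 1: sigma = q * n * mu
Step 2: sigma = 1.602e-19 * 1.53e+16 * 421
Step 3: sigma = 1.032e+00 S/cm

1.032e+00


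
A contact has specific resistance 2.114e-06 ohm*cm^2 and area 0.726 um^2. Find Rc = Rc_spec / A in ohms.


Step 1: Convert area to cm^2: 0.726 um^2 = 7.2600e-09 cm^2
Step 2: Rc = Rc_spec / A = 2.114e-06 / 7.2600e-09
Step 3: Rc = 2.91e+02 ohms

2.91e+02


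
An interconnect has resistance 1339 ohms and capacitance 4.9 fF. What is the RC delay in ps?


Step 1: tau = R * C
Step 2: tau = 1339 * 4.9 fF = 1339 * 4.9e-15 F
Step 3: tau = 6.5611e-12 s = 6.5611 ps

6.5611


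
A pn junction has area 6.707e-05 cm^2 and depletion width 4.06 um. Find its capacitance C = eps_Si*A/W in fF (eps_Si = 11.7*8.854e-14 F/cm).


Step 1: eps_Si = 11.7 * 8.854e-14 = 1.035918e-12 F/cm
Step 2: W in cm = 4.06 * 1e-4 = 4.06e-04 cm
Step 3: C = 1.035918e-12 * 6.707e-05 / 4.06e-04 = 1.711306e-13 F
Step 4: C = 171.13 fF

171.13


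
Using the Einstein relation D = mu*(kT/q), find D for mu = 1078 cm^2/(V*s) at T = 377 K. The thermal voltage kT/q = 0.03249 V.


Step 1: D = mu * (kT/q)
Step 2: D = 1078 * 0.03249
Step 3: D = 35.02 cm^2/s

35.02


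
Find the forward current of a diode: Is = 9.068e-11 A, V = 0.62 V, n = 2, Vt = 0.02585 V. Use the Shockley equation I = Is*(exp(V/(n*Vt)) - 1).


Step 1: V/(n*Vt) = 0.62/(2*0.02585) = 11.9923
Step 2: exp(11.9923) = 1.6151e+05
Step 3: I = 9.068e-11 * (1.6151e+05 - 1) = 1.46e-05 A

1.46e-05


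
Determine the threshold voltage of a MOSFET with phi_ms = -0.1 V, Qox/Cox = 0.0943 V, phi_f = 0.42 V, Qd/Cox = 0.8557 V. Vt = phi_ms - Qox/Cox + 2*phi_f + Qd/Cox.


Step 1: Vt = phi_ms - Qox/Cox + 2*phi_f + Qd/Cox
Step 2: Vt = -0.1 - 0.0943 + 2*0.42 + 0.8557
Step 3: Vt = -0.1 - 0.0943 + 0.84 + 0.8557
Step 4: Vt = 1.5014 V

1.5014


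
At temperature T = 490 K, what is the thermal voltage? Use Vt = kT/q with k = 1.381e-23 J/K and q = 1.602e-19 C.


Step 1: kT = 1.381e-23 * 490 = 6.7669e-21 J
Step 2: Vt = kT/q = 6.7669e-21 / 1.602e-19
Step 3: Vt = 0.04224 V

0.04224


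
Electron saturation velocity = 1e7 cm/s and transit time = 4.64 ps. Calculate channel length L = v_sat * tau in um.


Step 1: tau in seconds = 4.64 ps * 1e-12 = 4.6400e-12 s
Step 2: L = v_sat * tau = 1e7 * 4.6400e-12 = 4.6400e-05 cm
Step 3: L in um = 4.6400e-05 * 1e4 = 0.464 um

0.464


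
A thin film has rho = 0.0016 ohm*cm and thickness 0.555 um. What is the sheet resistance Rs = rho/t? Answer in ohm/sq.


Step 1: Convert thickness to cm: t = 0.555 um = 5.5500e-05 cm
Step 2: Rs = rho / t = 0.0016 / 5.5500e-05
Step 3: Rs = 28.8 ohm/sq

28.8


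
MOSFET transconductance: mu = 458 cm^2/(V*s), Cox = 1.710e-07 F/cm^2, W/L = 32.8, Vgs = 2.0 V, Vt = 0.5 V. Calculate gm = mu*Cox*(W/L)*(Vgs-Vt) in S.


Step 1: Vov = Vgs - Vt = 2.0 - 0.5 = 1.5 V
Step 2: gm = mu * Cox * (W/L) * Vov
Step 3: gm = 458 * 1.710e-07 * 32.8 * 1.5 = 3.85e-03 S

3.85e-03


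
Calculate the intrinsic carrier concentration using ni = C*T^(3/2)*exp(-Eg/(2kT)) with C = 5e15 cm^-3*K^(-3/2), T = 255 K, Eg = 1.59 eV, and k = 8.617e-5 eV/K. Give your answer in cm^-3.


Step 1: Compute kT = 8.617e-5 * 255 = 0.02197335 eV
Step 2: Exponent = -Eg/(2kT) = -1.59/(2*0.02197335) = -36.18019
Step 3: T^(3/2) = 255^1.5 = 4072.02
Step 4: ni = 5e15 * 4072.02 * exp(-36.18019) = 3.94e+03 cm^-3

3.94e+03


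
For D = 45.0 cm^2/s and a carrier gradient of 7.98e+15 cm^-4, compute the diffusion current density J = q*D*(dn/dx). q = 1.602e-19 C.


Step 1: J = q * D * (dn/dx)
Step 2: J = 1.602e-19 * 45.0 * 7.98e+15
Step 3: J = 5.75e-02 A/cm^2

5.75e-02


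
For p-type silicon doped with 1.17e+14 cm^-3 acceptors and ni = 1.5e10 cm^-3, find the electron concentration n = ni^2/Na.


Step 1: Majority hole concentration p ≈ Na = 1.17e+14 cm^-3
Step 2: n = ni^2 / Na = (1.5e10)^2 / 1.17e+14
Step 3: n = 1.92e+06 cm^-3

1.92e+06


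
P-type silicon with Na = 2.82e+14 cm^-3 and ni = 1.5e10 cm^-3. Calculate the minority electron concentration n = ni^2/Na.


Step 1: Majority hole concentration p ≈ Na = 2.82e+14 cm^-3
Step 2: n = ni^2 / Na = (1.5e10)^2 / 2.82e+14
Step 3: n = 7.98e+05 cm^-3

7.98e+05


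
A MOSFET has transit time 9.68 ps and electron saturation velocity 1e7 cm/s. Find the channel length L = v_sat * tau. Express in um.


Step 1: tau in seconds = 9.68 ps * 1e-12 = 9.6800e-12 s
Step 2: L = v_sat * tau = 1e7 * 9.6800e-12 = 9.6800e-05 cm
Step 3: L in um = 9.6800e-05 * 1e4 = 0.968 um

0.968


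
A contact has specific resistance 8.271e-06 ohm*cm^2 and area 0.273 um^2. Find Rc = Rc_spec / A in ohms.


Step 1: Convert area to cm^2: 0.273 um^2 = 2.7300e-09 cm^2
Step 2: Rc = Rc_spec / A = 8.271e-06 / 2.7300e-09
Step 3: Rc = 3.03e+03 ohms

3.03e+03


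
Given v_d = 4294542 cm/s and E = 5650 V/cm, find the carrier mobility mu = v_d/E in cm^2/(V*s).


Step 1: mu = v_d / E
Step 2: mu = 4294542 / 5650
Step 3: mu = 760.1 cm^2/(V*s)

760.1


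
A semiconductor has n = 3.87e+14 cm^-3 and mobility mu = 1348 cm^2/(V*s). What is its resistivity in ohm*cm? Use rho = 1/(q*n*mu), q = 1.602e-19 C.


Step 1: sigma = q * n * mu = 1.602e-19 * 3.87e+14 * 1348 = 8.35725e-02 S/cm
Step 2: rho = 1 / sigma = 1 / 8.35725e-02 = 11.97 ohm*cm

11.97


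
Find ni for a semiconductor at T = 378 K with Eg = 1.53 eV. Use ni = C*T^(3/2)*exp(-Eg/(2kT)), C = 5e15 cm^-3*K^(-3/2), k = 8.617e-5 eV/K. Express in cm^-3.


Step 1: Compute kT = 8.617e-5 * 378 = 0.03257226 eV
Step 2: Exponent = -Eg/(2kT) = -1.53/(2*0.03257226) = -23.48624
Step 3: T^(3/2) = 378^1.5 = 7349.16
Step 4: ni = 5e15 * 7349.16 * exp(-23.48624) = 2.32e+09 cm^-3

2.32e+09


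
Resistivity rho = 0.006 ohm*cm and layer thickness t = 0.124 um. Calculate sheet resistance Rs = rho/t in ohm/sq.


Step 1: Convert thickness to cm: t = 0.124 um = 1.2400e-05 cm
Step 2: Rs = rho / t = 0.006 / 1.2400e-05
Step 3: Rs = 483.9 ohm/sq

483.9


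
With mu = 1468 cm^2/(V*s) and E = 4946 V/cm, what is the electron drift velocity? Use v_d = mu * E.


Step 1: v_d = mu * E
Step 2: v_d = 1468 * 4946 = 7260728
Step 3: v_d = 7.26e+06 cm/s

7.26e+06


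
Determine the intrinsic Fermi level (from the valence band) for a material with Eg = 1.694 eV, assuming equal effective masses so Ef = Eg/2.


Step 1: For an intrinsic semiconductor, the Fermi level sits at midgap.
Step 2: Ef = Eg / 2 = 1.694 / 2 = 0.847 eV

0.847


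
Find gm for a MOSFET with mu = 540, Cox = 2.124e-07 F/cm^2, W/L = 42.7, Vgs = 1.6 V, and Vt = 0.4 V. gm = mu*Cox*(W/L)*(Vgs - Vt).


Step 1: Vov = Vgs - Vt = 1.6 - 0.4 = 1.2 V
Step 2: gm = mu * Cox * (W/L) * Vov
Step 3: gm = 540 * 2.124e-07 * 42.7 * 1.2 = 5.88e-03 S

5.88e-03


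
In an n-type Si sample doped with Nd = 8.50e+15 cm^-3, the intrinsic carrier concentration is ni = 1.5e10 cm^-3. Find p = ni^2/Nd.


Step 1: Since Nd >> ni, n ≈ Nd = 8.50e+15 cm^-3
Step 2: p = ni^2 / n = (1.5e10)^2 / 8.50e+15
Step 3: p = 2.25e20 / 8.50e+15 = 2.65e+04 cm^-3

2.65e+04


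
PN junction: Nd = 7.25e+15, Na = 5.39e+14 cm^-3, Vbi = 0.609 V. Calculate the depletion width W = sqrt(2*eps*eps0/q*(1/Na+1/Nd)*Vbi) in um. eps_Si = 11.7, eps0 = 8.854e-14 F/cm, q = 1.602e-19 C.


Step 1: 1/Na + 1/Nd = 1/5.39e+14 + 1/7.25e+15 = 1.99322e-15
Step 2: 2*eps*eps0/q = 2*11.7*8.854e-14/1.602e-19 = 1.293281e+07
Step 3: W^2 = 1.293281e+07 * 1.99322e-15 * 0.609 = 1.56988e-08
Step 4: W = sqrt(1.56988e-08) = 1.253e-04 cm = 1.253 um

1.253


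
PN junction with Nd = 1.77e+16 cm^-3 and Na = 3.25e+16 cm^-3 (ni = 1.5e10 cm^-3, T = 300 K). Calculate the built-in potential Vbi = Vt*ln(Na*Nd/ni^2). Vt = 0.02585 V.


Step 1: Compute Na*Nd/ni^2 = 3.25e+16 * 1.77e+16 / (1.5e10)^2 = 2.5567e+12
Step 2: ln(2.5567e+12) = 28.5697
Step 3: Vbi = 0.02585 * 28.5697 = 0.739 V

0.739


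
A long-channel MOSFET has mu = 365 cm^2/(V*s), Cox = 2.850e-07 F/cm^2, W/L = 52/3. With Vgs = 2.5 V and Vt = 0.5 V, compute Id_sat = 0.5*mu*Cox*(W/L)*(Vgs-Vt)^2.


Step 1: Overdrive voltage Vov = Vgs - Vt = 2.5 - 0.5 = 2.0 V
Step 2: W/L = 52/3 = 17.3333
Step 3: Id = 0.5 * 365 * 2.850e-07 * 17.3333 * 2.0^2
Step 4: Id = 3.61e-03 A

3.61e-03


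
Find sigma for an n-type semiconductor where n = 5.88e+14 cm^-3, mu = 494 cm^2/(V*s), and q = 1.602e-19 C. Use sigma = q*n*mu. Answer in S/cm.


Step 1: sigma = q * n * mu
Step 2: sigma = 1.602e-19 * 5.88e+14 * 494
Step 3: sigma = 4.653e-02 S/cm

4.653e-02


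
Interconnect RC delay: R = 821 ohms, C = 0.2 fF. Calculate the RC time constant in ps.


Step 1: tau = R * C
Step 2: tau = 821 * 0.2 fF = 821 * 2.0e-16 F
Step 3: tau = 1.642e-13 s = 0.1642 ps

0.1642


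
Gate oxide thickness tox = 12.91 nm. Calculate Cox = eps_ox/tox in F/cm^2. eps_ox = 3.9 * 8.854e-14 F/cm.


Step 1: eps_ox = 3.9 * 8.854e-14 = 3.45306e-13 F/cm
Step 2: tox in cm = 12.91 nm * 1e-7 = 1.2910e-06 cm
Step 3: Cox = 3.45306e-13 / 1.2910e-06 = 2.67e-07 F/cm^2

2.67e-07


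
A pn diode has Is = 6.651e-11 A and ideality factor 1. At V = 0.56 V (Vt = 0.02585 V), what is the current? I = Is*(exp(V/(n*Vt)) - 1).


Step 1: V/(n*Vt) = 0.56/(1*0.02585) = 21.6634
Step 2: exp(21.6634) = 2.5603e+09
Step 3: I = 6.651e-11 * (2.5603e+09 - 1) = 1.70e-01 A

1.70e-01


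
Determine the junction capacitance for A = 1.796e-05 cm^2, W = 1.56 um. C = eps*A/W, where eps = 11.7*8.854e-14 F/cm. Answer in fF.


Step 1: eps_Si = 11.7 * 8.854e-14 = 1.035918e-12 F/cm
Step 2: W in cm = 1.56 * 1e-4 = 1.56e-04 cm
Step 3: C = 1.035918e-12 * 1.796e-05 / 1.56e-04 = 1.192634e-13 F
Step 4: C = 119.26 fF

119.26


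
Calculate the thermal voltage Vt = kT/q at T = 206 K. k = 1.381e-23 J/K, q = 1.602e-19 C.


Step 1: kT = 1.381e-23 * 206 = 2.84486e-21 J
Step 2: Vt = kT/q = 2.84486e-21 / 1.602e-19
Step 3: Vt = 0.01776 V

0.01776


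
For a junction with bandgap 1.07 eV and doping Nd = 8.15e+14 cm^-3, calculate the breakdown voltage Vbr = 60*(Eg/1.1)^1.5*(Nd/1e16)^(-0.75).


Step 1: Eg/1.1 = 1.07/1.1 = 0.972727
Step 2: (Eg/1.1)^1.5 = 0.972727^1.5 = 0.959371
Step 3: (Nd/1e16)^(-0.75) = (0.0815)^(-0.75) = 6.555892
Step 4: Vbr = 60 * 0.959371 * 6.555892 = 377.4 V

377.4


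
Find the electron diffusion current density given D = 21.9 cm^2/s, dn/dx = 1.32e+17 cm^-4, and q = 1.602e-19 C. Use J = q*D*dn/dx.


Step 1: J = q * D * (dn/dx)
Step 2: J = 1.602e-19 * 21.9 * 1.32e+17
Step 3: J = 4.63e-01 A/cm^2

4.63e-01


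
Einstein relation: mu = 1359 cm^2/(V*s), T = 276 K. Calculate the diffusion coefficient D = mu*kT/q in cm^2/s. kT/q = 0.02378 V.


Step 1: D = mu * (kT/q)
Step 2: D = 1359 * 0.02378
Step 3: D = 32.32 cm^2/s

32.32


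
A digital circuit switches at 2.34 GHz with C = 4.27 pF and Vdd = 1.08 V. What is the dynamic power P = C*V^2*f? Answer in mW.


Step 1: V^2 = 1.08^2 = 1.1664 V^2
Step 2: P = C*V^2*f = 4.27e-12 F * 1.1664 * 2.34e9 Hz
Step 3: P = 1.165443552e-02 W
Step 4: P = 11.654 mW

11.654


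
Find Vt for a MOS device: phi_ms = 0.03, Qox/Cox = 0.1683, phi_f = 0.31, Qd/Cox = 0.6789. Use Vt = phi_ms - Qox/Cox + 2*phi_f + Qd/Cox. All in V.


Step 1: Vt = phi_ms - Qox/Cox + 2*phi_f + Qd/Cox
Step 2: Vt = 0.03 - 0.1683 + 2*0.31 + 0.6789
Step 3: Vt = 0.03 - 0.1683 + 0.62 + 0.6789
Step 4: Vt = 1.1606 V

1.1606


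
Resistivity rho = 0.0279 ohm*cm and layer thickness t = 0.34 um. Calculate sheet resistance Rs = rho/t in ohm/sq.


Step 1: Convert thickness to cm: t = 0.34 um = 3.4000e-05 cm
Step 2: Rs = rho / t = 0.0279 / 3.4000e-05
Step 3: Rs = 820.6 ohm/sq

820.6


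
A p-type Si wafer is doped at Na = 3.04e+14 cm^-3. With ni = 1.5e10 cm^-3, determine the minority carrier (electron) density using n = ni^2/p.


Step 1: Majority hole concentration p ≈ Na = 3.04e+14 cm^-3
Step 2: n = ni^2 / Na = (1.5e10)^2 / 3.04e+14
Step 3: n = 7.40e+05 cm^-3

7.40e+05


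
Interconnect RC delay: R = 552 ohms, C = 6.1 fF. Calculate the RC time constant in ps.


Step 1: tau = R * C
Step 2: tau = 552 * 6.1 fF = 552 * 6.1e-15 F
Step 3: tau = 3.3672e-12 s = 3.3672 ps

3.3672


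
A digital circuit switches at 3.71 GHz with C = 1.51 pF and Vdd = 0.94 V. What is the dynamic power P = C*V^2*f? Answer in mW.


Step 1: V^2 = 0.94^2 = 0.8836 V^2
Step 2: P = C*V^2*f = 1.51e-12 F * 0.8836 * 3.71e9 Hz
Step 3: P = 4.95001556e-03 W
Step 4: P = 4.95 mW

4.95


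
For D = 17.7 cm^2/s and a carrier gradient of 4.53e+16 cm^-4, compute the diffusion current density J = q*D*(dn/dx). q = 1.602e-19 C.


Step 1: J = q * D * (dn/dx)
Step 2: J = 1.602e-19 * 17.7 * 4.53e+16
Step 3: J = 1.28e-01 A/cm^2

1.28e-01


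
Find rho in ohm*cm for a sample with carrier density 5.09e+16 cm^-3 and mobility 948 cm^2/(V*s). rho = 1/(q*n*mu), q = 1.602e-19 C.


Step 1: sigma = q * n * mu = 1.602e-19 * 5.09e+16 * 948 = 7.73016e+00 S/cm
Step 2: rho = 1 / sigma = 1 / 7.73016e+00 = 0.1294 ohm*cm

0.1294


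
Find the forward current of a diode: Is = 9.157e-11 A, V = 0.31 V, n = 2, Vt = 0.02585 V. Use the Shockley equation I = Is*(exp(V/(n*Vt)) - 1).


Step 1: V/(n*Vt) = 0.31/(2*0.02585) = 5.9961
Step 2: exp(5.9961) = 4.0186e+02
Step 3: I = 9.157e-11 * (4.0186e+02 - 1) = 3.67e-08 A

3.67e-08


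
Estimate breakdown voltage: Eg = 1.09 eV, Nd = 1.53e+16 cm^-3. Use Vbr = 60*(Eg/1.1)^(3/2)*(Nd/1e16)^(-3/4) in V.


Step 1: Eg/1.1 = 1.09/1.1 = 0.990909
Step 2: (Eg/1.1)^1.5 = 0.990909^1.5 = 0.986395
Step 3: (Nd/1e16)^(-0.75) = (1.53)^(-0.75) = 0.726911
Step 4: Vbr = 60 * 0.986395 * 0.726911 = 43.0 V

43.0


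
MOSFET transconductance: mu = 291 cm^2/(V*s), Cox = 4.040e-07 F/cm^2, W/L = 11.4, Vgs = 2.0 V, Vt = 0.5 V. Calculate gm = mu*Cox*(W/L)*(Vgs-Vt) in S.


Step 1: Vov = Vgs - Vt = 2.0 - 0.5 = 1.5 V
Step 2: gm = mu * Cox * (W/L) * Vov
Step 3: gm = 291 * 4.040e-07 * 11.4 * 1.5 = 2.01e-03 S

2.01e-03


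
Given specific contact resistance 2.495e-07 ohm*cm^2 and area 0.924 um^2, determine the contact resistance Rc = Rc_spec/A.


Step 1: Convert area to cm^2: 0.924 um^2 = 9.2400e-09 cm^2
Step 2: Rc = Rc_spec / A = 2.495e-07 / 9.2400e-09
Step 3: Rc = 2.70e+01 ohms

2.70e+01


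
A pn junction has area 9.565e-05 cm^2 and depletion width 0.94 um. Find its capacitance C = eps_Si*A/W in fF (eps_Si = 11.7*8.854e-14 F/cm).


Step 1: eps_Si = 11.7 * 8.854e-14 = 1.035918e-12 F/cm
Step 2: W in cm = 0.94 * 1e-4 = 9.40e-05 cm
Step 3: C = 1.035918e-12 * 9.565e-05 / 9.40e-05 = 1.054102e-12 F
Step 4: C = 1054.1 fF

1054.1


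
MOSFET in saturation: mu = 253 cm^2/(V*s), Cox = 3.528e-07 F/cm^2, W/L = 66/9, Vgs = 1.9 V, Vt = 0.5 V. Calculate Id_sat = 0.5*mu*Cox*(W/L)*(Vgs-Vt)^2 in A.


Step 1: Overdrive voltage Vov = Vgs - Vt = 1.9 - 0.5 = 1.4 V
Step 2: W/L = 66/9 = 7.33333
Step 3: Id = 0.5 * 253 * 3.528e-07 * 7.33333 * 1.4^2
Step 4: Id = 6.41e-04 A

6.41e-04


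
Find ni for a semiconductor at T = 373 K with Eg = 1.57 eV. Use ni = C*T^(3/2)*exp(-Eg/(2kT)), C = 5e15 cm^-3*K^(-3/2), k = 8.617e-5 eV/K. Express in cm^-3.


Step 1: Compute kT = 8.617e-5 * 373 = 0.03214141 eV
Step 2: Exponent = -Eg/(2kT) = -1.57/(2*0.03214141) = -24.42332
Step 3: T^(3/2) = 373^1.5 = 7203.83
Step 4: ni = 5e15 * 7203.83 * exp(-24.42332) = 8.90e+08 cm^-3

8.90e+08


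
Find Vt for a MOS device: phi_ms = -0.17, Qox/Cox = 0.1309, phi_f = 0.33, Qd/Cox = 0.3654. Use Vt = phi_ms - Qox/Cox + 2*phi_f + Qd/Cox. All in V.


Step 1: Vt = phi_ms - Qox/Cox + 2*phi_f + Qd/Cox
Step 2: Vt = -0.17 - 0.1309 + 2*0.33 + 0.3654
Step 3: Vt = -0.17 - 0.1309 + 0.66 + 0.3654
Step 4: Vt = 0.7245 V

0.7245


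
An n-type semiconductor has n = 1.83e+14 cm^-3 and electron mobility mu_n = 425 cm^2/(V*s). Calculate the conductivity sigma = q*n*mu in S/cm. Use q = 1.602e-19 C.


Step 1: sigma = q * n * mu
Step 2: sigma = 1.602e-19 * 1.83e+14 * 425
Step 3: sigma = 1.246e-02 S/cm

1.246e-02


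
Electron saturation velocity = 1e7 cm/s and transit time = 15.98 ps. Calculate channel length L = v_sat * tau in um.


Step 1: tau in seconds = 15.98 ps * 1e-12 = 1.5980e-11 s
Step 2: L = v_sat * tau = 1e7 * 1.5980e-11 = 1.5980e-04 cm
Step 3: L in um = 1.5980e-04 * 1e4 = 1.598 um

1.598


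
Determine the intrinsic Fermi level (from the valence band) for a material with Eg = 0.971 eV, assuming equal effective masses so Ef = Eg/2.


Step 1: For an intrinsic semiconductor, the Fermi level sits at midgap.
Step 2: Ef = Eg / 2 = 0.971 / 2 = 0.4855 eV

0.4855


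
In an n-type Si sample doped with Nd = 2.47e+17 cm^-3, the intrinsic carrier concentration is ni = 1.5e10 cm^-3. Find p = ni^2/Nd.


Step 1: Since Nd >> ni, n ≈ Nd = 2.47e+17 cm^-3
Step 2: p = ni^2 / n = (1.5e10)^2 / 2.47e+17
Step 3: p = 2.25e20 / 2.47e+17 = 9.11e+02 cm^-3

9.11e+02


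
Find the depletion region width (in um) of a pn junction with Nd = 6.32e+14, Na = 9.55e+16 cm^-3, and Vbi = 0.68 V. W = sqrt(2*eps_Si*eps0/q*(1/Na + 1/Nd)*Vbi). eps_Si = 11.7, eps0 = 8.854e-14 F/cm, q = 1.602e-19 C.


Step 1: 1/Na + 1/Nd = 1/9.55e+16 + 1/6.32e+14 = 1.59275e-15
Step 2: 2*eps*eps0/q = 2*11.7*8.854e-14/1.602e-19 = 1.293281e+07
Step 3: W^2 = 1.293281e+07 * 1.59275e-15 * 0.68 = 1.40071e-08
Step 4: W = sqrt(1.40071e-08) = 1.184e-04 cm = 1.184 um

1.184


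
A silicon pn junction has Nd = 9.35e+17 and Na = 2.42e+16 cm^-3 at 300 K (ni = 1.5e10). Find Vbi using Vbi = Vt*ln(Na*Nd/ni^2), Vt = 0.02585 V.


Step 1: Compute Na*Nd/ni^2 = 2.42e+16 * 9.35e+17 / (1.5e10)^2 = 1.0056e+14
Step 2: ln(1.0056e+14) = 32.2418
Step 3: Vbi = 0.02585 * 32.2418 = 0.833 V

0.833


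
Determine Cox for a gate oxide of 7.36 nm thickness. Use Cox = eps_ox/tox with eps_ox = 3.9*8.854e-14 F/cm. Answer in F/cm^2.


Step 1: eps_ox = 3.9 * 8.854e-14 = 3.45306e-13 F/cm
Step 2: tox in cm = 7.36 nm * 1e-7 = 7.3600e-07 cm
Step 3: Cox = 3.45306e-13 / 7.3600e-07 = 4.69e-07 F/cm^2

4.69e-07


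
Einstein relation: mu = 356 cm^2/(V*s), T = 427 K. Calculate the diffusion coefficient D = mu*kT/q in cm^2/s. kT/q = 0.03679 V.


Step 1: D = mu * (kT/q)
Step 2: D = 356 * 0.03679
Step 3: D = 13.1 cm^2/s

13.1


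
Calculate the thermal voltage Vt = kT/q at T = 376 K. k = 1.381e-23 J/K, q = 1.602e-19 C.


Step 1: kT = 1.381e-23 * 376 = 5.19256e-21 J
Step 2: Vt = kT/q = 5.19256e-21 / 1.602e-19
Step 3: Vt = 0.03241 V

0.03241


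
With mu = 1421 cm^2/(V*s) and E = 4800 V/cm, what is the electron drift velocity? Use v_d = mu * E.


Step 1: v_d = mu * E
Step 2: v_d = 1421 * 4800 = 6820800
Step 3: v_d = 6.82e+06 cm/s

6.82e+06


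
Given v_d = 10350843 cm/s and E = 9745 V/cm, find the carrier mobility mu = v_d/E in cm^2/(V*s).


Step 1: mu = v_d / E
Step 2: mu = 10350843 / 9745
Step 3: mu = 1062.17 cm^2/(V*s)

1062.17


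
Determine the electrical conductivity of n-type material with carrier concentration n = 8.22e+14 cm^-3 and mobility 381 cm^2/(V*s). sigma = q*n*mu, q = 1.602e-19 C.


Step 1: sigma = q * n * mu
Step 2: sigma = 1.602e-19 * 8.22e+14 * 381
Step 3: sigma = 5.017e-02 S/cm

5.017e-02


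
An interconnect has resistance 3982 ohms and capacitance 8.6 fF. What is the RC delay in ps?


Step 1: tau = R * C
Step 2: tau = 3982 * 8.6 fF = 3982 * 8.6e-15 F
Step 3: tau = 3.42452e-11 s = 34.2452 ps

34.2452


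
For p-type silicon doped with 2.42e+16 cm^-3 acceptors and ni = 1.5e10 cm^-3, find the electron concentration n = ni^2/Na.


Step 1: Majority hole concentration p ≈ Na = 2.42e+16 cm^-3
Step 2: n = ni^2 / Na = (1.5e10)^2 / 2.42e+16
Step 3: n = 9.30e+03 cm^-3

9.30e+03


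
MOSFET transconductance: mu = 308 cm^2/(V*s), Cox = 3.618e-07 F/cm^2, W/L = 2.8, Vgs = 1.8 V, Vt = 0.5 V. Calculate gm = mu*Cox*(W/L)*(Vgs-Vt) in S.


Step 1: Vov = Vgs - Vt = 1.8 - 0.5 = 1.3 V
Step 2: gm = mu * Cox * (W/L) * Vov
Step 3: gm = 308 * 3.618e-07 * 2.8 * 1.3 = 4.06e-04 S

4.06e-04


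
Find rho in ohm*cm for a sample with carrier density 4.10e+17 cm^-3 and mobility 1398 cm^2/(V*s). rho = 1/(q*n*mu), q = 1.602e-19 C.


Step 1: sigma = q * n * mu = 1.602e-19 * 4.10e+17 * 1398 = 9.18234e+01 S/cm
Step 2: rho = 1 / sigma = 1 / 9.18234e+01 = 0.01089 ohm*cm

0.01089


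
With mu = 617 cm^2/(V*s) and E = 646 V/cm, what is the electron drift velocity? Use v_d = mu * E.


Step 1: v_d = mu * E
Step 2: v_d = 617 * 646 = 398582
Step 3: v_d = 3.99e+05 cm/s

3.99e+05


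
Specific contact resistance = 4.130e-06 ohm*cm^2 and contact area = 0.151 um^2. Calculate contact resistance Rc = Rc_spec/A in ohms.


Step 1: Convert area to cm^2: 0.151 um^2 = 1.5100e-09 cm^2
Step 2: Rc = Rc_spec / A = 4.130e-06 / 1.5100e-09
Step 3: Rc = 2.74e+03 ohms

2.74e+03


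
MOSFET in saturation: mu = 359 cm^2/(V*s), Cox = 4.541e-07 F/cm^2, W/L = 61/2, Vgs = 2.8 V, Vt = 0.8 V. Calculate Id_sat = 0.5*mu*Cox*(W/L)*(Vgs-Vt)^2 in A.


Step 1: Overdrive voltage Vov = Vgs - Vt = 2.8 - 0.8 = 2.0 V
Step 2: W/L = 61/2 = 30.5
Step 3: Id = 0.5 * 359 * 4.541e-07 * 30.5 * 2.0^2
Step 4: Id = 9.94e-03 A

9.94e-03


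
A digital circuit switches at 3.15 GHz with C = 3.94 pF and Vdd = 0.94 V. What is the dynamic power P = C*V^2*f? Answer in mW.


Step 1: V^2 = 0.94^2 = 0.8836 V^2
Step 2: P = C*V^2*f = 3.94e-12 F * 0.8836 * 3.15e9 Hz
Step 3: P = 1.09663596e-02 W
Step 4: P = 10.966 mW

10.966


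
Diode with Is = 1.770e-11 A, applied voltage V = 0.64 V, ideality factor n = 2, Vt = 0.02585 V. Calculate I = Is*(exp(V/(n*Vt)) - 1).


Step 1: V/(n*Vt) = 0.64/(2*0.02585) = 12.3791
Step 2: exp(12.3791) = 2.3778e+05
Step 3: I = 1.770e-11 * (2.3778e+05 - 1) = 4.21e-06 A

4.21e-06


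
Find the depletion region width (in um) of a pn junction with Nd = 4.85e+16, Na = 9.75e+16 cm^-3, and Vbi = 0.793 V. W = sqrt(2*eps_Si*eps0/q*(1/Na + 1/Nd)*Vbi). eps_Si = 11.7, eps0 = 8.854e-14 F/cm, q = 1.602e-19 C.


Step 1: 1/Na + 1/Nd = 1/9.75e+16 + 1/4.85e+16 = 3.08750e-17
Step 2: 2*eps*eps0/q = 2*11.7*8.854e-14/1.602e-19 = 1.293281e+07
Step 3: W^2 = 1.293281e+07 * 3.08750e-17 * 0.793 = 3.16645e-10
Step 4: W = sqrt(3.16645e-10) = 1.779e-05 cm = 0.1779 um

0.1779


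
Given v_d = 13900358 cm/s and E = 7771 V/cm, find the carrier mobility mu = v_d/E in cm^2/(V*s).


Step 1: mu = v_d / E
Step 2: mu = 13900358 / 7771
Step 3: mu = 1788.75 cm^2/(V*s)

1788.75


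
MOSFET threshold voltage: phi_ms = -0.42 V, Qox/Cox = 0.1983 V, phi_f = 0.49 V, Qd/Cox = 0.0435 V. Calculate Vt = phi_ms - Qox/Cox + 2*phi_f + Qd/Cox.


Step 1: Vt = phi_ms - Qox/Cox + 2*phi_f + Qd/Cox
Step 2: Vt = -0.42 - 0.1983 + 2*0.49 + 0.0435
Step 3: Vt = -0.42 - 0.1983 + 0.98 + 0.0435
Step 4: Vt = 0.4052 V

0.4052


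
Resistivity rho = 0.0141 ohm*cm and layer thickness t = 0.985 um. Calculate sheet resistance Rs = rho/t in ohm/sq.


Step 1: Convert thickness to cm: t = 0.985 um = 9.8500e-05 cm
Step 2: Rs = rho / t = 0.0141 / 9.8500e-05
Step 3: Rs = 143.1 ohm/sq

143.1


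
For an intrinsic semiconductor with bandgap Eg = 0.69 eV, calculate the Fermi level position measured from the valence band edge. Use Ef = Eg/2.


Step 1: For an intrinsic semiconductor, the Fermi level sits at midgap.
Step 2: Ef = Eg / 2 = 0.69 / 2 = 0.345 eV

0.345


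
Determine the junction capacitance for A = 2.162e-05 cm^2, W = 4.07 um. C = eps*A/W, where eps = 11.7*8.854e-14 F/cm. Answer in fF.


Step 1: eps_Si = 11.7 * 8.854e-14 = 1.035918e-12 F/cm
Step 2: W in cm = 4.07 * 1e-4 = 4.07e-04 cm
Step 3: C = 1.035918e-12 * 2.162e-05 / 4.07e-04 = 5.502837e-14 F
Step 4: C = 55.03 fF

55.03


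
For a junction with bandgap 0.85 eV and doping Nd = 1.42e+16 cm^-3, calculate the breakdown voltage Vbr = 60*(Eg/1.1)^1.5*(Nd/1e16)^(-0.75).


Step 1: Eg/1.1 = 0.85/1.1 = 0.772727
Step 2: (Eg/1.1)^1.5 = 0.772727^1.5 = 0.679265
Step 3: (Nd/1e16)^(-0.75) = (1.42)^(-0.75) = 0.768748
Step 4: Vbr = 60 * 0.679265 * 0.768748 = 31.3 V

31.3


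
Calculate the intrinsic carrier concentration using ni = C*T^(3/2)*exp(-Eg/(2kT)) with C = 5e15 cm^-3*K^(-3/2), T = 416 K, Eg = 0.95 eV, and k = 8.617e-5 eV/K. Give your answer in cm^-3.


Step 1: Compute kT = 8.617e-5 * 416 = 0.03584672 eV
Step 2: Exponent = -Eg/(2kT) = -0.95/(2*0.03584672) = -13.25086
Step 3: T^(3/2) = 416^1.5 = 8484.77
Step 4: ni = 5e15 * 8484.77 * exp(-13.25086) = 7.46e+13 cm^-3

7.46e+13


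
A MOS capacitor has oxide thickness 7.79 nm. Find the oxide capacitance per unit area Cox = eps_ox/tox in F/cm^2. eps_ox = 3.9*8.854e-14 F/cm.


Step 1: eps_ox = 3.9 * 8.854e-14 = 3.45306e-13 F/cm
Step 2: tox in cm = 7.79 nm * 1e-7 = 7.7900e-07 cm
Step 3: Cox = 3.45306e-13 / 7.7900e-07 = 4.43e-07 F/cm^2

4.43e-07


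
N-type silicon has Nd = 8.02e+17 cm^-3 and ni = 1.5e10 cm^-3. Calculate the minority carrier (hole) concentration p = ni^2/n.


Step 1: Since Nd >> ni, n ≈ Nd = 8.02e+17 cm^-3
Step 2: p = ni^2 / n = (1.5e10)^2 / 8.02e+17
Step 3: p = 2.25e20 / 8.02e+17 = 2.81e+02 cm^-3

2.81e+02


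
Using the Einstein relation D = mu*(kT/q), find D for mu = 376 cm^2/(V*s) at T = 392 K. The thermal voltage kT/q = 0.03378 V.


Step 1: D = mu * (kT/q)
Step 2: D = 376 * 0.03378
Step 3: D = 12.7 cm^2/s

12.7


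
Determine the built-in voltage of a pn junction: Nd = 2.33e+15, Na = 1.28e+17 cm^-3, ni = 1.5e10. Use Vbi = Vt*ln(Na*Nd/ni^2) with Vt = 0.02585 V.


Step 1: Compute Na*Nd/ni^2 = 1.28e+17 * 2.33e+15 / (1.5e10)^2 = 1.3255e+12
Step 2: ln(1.3255e+12) = 27.9128
Step 3: Vbi = 0.02585 * 27.9128 = 0.722 V

0.722


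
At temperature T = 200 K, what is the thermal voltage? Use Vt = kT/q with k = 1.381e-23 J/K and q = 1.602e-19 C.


Step 1: kT = 1.381e-23 * 200 = 2.762e-21 J
Step 2: Vt = kT/q = 2.762e-21 / 1.602e-19
Step 3: Vt = 0.01724 V

0.01724


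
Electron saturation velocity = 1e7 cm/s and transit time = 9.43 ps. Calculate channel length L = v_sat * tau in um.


Step 1: tau in seconds = 9.43 ps * 1e-12 = 9.4300e-12 s
Step 2: L = v_sat * tau = 1e7 * 9.4300e-12 = 9.4300e-05 cm
Step 3: L in um = 9.4300e-05 * 1e4 = 0.943 um

0.943


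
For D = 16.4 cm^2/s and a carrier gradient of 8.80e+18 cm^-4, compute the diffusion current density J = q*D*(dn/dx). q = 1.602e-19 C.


Step 1: J = q * D * (dn/dx)
Step 2: J = 1.602e-19 * 16.4 * 8.80e+18
Step 3: J = 2.31e+01 A/cm^2

2.31e+01


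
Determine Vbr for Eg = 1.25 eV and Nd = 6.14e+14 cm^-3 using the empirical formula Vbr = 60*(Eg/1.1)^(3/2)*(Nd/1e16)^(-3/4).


Step 1: Eg/1.1 = 1.25/1.1 = 1.136364
Step 2: (Eg/1.1)^1.5 = 1.136364^1.5 = 1.211368
Step 3: (Nd/1e16)^(-0.75) = (0.0614)^(-0.75) = 8.107253
Step 4: Vbr = 60 * 1.211368 * 8.107253 = 589.3 V

589.3


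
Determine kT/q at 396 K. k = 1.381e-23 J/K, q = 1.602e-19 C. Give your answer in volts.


Step 1: kT = 1.381e-23 * 396 = 5.46876e-21 J
Step 2: Vt = kT/q = 5.46876e-21 / 1.602e-19
Step 3: Vt = 0.03414 V

0.03414


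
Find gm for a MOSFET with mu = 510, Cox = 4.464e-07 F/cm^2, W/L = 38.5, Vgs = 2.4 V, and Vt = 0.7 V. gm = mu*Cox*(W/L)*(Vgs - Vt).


Step 1: Vov = Vgs - Vt = 2.4 - 0.7 = 1.7 V
Step 2: gm = mu * Cox * (W/L) * Vov
Step 3: gm = 510 * 4.464e-07 * 38.5 * 1.7 = 1.49e-02 S

1.49e-02


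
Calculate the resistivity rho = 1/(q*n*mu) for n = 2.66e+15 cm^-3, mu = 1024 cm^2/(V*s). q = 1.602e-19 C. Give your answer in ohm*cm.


Step 1: sigma = q * n * mu = 1.602e-19 * 2.66e+15 * 1024 = 4.36359e-01 S/cm
Step 2: rho = 1 / sigma = 1 / 4.36359e-01 = 2.292 ohm*cm

2.292


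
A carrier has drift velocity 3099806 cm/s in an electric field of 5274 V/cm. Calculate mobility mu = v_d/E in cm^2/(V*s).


Step 1: mu = v_d / E
Step 2: mu = 3099806 / 5274
Step 3: mu = 587.75 cm^2/(V*s)

587.75


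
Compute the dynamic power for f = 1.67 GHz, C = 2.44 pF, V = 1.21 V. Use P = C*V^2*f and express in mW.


Step 1: V^2 = 1.21^2 = 1.4641 V^2
Step 2: P = C*V^2*f = 2.44e-12 F * 1.4641 * 1.67e9 Hz
Step 3: P = 5.96591468e-03 W
Step 4: P = 5.966 mW

5.966
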